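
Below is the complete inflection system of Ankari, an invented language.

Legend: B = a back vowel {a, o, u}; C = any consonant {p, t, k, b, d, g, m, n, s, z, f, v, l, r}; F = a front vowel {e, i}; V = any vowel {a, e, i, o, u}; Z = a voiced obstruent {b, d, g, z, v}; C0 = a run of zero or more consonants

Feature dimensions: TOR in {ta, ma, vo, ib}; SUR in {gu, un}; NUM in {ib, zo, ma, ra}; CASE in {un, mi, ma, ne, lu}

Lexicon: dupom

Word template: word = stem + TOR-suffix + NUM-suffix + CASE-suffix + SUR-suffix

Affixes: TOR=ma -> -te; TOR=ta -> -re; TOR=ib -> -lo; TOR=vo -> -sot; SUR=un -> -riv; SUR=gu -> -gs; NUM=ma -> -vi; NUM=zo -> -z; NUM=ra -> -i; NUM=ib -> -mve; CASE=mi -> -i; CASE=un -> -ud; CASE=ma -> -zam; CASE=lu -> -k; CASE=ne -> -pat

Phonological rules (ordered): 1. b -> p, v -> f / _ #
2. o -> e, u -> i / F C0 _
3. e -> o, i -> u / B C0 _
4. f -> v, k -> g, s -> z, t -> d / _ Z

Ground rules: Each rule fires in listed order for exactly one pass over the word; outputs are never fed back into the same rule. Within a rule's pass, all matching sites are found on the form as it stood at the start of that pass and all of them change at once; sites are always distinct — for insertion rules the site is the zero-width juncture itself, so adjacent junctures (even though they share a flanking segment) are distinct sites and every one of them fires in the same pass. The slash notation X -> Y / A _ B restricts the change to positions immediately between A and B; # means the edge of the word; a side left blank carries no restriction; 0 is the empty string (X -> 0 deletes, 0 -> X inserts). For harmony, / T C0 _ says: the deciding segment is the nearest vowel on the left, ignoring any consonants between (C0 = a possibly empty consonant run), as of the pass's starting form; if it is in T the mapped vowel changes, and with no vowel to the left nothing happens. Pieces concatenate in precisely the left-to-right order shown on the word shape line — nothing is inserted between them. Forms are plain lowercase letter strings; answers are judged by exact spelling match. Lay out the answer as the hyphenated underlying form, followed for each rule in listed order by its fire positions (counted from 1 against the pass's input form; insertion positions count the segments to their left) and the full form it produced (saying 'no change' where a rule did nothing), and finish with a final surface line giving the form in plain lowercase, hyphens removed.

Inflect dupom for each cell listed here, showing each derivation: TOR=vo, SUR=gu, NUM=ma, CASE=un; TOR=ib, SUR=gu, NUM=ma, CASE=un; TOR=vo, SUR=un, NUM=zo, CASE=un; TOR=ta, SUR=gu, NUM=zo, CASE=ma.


cell TOR=vo, SUR=gu, NUM=ma, CASE=un:
underlying: dupom-sot-vi-ud-gs
1. b -> p, v -> f / _ #: no change
2. o -> e, u -> i / F C0 _: fires at position(s) 11: dupomsotviidgs
3. e -> o, i -> u / B C0 _: fires at position(s) 10: dupomsotvuidgs
4. f -> v, k -> g, s -> z, t -> d / _ Z: fires at position(s) 8: dupomsodvuidgs
surface: dupomsodvuidgs

cell TOR=ib, SUR=gu, NUM=ma, CASE=un:
underlying: dupom-lo-vi-ud-gs
1. b -> p, v -> f / _ #: no change
2. o -> e, u -> i / F C0 _: fires at position(s) 10: dupomloviidgs
3. e -> o, i -> u / B C0 _: fires at position(s) 9: dupomlovuidgs
4. f -> v, k -> g, s -> z, t -> d / _ Z: no change
surface: dupomlovuidgs

cell TOR=vo, SUR=un, NUM=zo, CASE=un:
underlying: dupom-sot-z-ud-riv
1. b -> p, v -> f / _ #: fires at position(s) 14: dupomsotzudrif
2. o -> e, u -> i / F C0 _: no change
3. e -> o, i -> u / B C0 _: fires at position(s) 13: dupomsotzudruf
4. f -> v, k -> g, s -> z, t -> d / _ Z: fires at position(s) 8: dupomsodzudruf
surface: dupomsodzudruf

cell TOR=ta, SUR=gu, NUM=zo, CASE=ma:
underlying: dupom-re-z-zam-gs
1. b -> p, v -> f / _ #: no change
2. o -> e, u -> i / F C0 _: no change
3. e -> o, i -> u / B C0 _: fires at position(s) 7: dupomrozzamgs
4. f -> v, k -> g, s -> z, t -> d / _ Z: no change
surface: dupomrozzamgs


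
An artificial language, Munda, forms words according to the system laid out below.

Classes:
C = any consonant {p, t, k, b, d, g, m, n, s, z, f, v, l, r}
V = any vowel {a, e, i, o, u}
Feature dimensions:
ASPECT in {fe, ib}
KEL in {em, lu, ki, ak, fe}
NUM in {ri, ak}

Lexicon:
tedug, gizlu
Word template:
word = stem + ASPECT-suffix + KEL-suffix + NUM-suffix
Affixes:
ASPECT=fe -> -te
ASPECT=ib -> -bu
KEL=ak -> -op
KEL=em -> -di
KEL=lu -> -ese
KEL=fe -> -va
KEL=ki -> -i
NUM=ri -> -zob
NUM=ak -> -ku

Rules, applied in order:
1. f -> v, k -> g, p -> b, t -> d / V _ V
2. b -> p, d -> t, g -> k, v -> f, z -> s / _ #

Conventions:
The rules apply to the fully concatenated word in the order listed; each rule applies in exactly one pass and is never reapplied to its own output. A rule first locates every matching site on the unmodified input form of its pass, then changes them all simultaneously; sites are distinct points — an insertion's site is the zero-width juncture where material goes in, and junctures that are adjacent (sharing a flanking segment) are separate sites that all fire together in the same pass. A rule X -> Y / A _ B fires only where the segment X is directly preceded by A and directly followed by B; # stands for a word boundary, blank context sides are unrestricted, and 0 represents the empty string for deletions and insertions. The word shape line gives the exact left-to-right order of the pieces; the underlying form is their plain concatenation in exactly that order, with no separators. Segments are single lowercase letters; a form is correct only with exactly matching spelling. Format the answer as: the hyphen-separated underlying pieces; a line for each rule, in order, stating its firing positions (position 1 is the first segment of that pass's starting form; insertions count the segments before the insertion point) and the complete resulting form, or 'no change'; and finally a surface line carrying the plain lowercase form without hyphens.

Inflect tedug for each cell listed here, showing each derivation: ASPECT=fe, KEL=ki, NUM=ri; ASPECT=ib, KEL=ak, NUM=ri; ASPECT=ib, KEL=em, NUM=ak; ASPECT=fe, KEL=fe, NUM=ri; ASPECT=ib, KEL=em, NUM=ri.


cell ASPECT=fe, KEL=ki, NUM=ri:
underlying: tedug-te-i-zob
1. f -> v, k -> g, p -> b, t -> d / V _ V: no change
2. b -> p, d -> t, g -> k, v -> f, z -> s / _ #: fires at position(s) 11: tedugteizop
surface: tedugteizop

cell ASPECT=ib, KEL=ak, NUM=ri:
underlying: tedug-bu-op-zob
1. f -> v, k -> g, p -> b, t -> d / V _ V: no change
2. b -> p, d -> t, g -> k, v -> f, z -> s / _ #: fires at position(s) 12: tedugbuopzop
surface: tedugbuopzop

cell ASPECT=ib, KEL=em, NUM=ak:
underlying: tedug-bu-di-ku
1. f -> v, k -> g, p -> b, t -> d / V _ V: fires at position(s) 10: tedugbudigu
2. b -> p, d -> t, g -> k, v -> f, z -> s / _ #: no change
surface: tedugbudigu

cell ASPECT=fe, KEL=fe, NUM=ri:
underlying: tedug-te-va-zob
1. f -> v, k -> g, p -> b, t -> d / V _ V: no change
2. b -> p, d -> t, g -> k, v -> f, z -> s / _ #: fires at position(s) 12: tedugtevazop
surface: tedugtevazop

cell ASPECT=ib, KEL=em, NUM=ri:
underlying: tedug-bu-di-zob
1. f -> v, k -> g, p -> b, t -> d / V _ V: no change
2. b -> p, d -> t, g -> k, v -> f, z -> s / _ #: fires at position(s) 12: tedugbudizop
surface: tedugbudizop


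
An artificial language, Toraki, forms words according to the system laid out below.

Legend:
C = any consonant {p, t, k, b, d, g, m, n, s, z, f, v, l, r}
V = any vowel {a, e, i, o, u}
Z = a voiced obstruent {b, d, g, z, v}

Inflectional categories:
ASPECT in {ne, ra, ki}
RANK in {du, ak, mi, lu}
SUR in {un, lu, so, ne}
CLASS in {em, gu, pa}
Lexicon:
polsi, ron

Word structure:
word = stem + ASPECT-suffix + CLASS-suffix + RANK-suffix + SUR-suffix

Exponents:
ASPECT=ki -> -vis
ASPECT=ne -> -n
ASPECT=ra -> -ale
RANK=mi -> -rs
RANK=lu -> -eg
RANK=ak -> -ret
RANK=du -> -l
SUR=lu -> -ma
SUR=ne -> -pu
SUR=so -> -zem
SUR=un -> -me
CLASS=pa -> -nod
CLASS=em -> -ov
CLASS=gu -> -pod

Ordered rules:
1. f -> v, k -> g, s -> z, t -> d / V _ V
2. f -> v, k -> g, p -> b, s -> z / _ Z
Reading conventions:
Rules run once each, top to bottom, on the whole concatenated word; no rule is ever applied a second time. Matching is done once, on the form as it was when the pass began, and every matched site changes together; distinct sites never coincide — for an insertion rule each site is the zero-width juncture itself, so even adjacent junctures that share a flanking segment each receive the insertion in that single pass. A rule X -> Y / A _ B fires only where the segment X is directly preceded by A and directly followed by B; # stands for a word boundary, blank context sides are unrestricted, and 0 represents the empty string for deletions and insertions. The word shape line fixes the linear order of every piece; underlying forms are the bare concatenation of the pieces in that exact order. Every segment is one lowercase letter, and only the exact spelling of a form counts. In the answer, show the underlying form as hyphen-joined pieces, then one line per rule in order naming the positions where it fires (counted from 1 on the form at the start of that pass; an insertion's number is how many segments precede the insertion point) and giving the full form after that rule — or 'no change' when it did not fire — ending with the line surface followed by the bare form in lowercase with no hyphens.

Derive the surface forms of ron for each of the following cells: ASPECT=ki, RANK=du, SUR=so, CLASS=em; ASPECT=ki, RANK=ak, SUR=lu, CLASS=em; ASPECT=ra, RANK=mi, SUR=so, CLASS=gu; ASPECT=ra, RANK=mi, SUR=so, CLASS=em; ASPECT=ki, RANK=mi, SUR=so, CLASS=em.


cell ASPECT=ki, RANK=du, SUR=so, CLASS=em:
underlying: ron-vis-ov-l-zem
1. f -> v, k -> g, s -> z, t -> d / V _ V: fires at position(s) 6: ronvizovlzem
2. f -> v, k -> g, p -> b, s -> z / _ Z: no change
surface: ronvizovlzem

cell ASPECT=ki, RANK=ak, SUR=lu, CLASS=em:
underlying: ron-vis-ov-ret-ma
1. f -> v, k -> g, s -> z, t -> d / V _ V: fires at position(s) 6: ronvizovretma
2. f -> v, k -> g, p -> b, s -> z / _ Z: no change
surface: ronvizovretma

cell ASPECT=ra, RANK=mi, SUR=so, CLASS=gu:
underlying: ron-ale-pod-rs-zem
1. f -> v, k -> g, s -> z, t -> d / V _ V: no change
2. f -> v, k -> g, p -> b, s -> z / _ Z: fires at position(s) 11: ronalepodrzzem
surface: ronalepodrzzem

cell ASPECT=ra, RANK=mi, SUR=so, CLASS=em:
underlying: ron-ale-ov-rs-zem
1. f -> v, k -> g, s -> z, t -> d / V _ V: no change
2. f -> v, k -> g, p -> b, s -> z / _ Z: fires at position(s) 10: ronaleovrzzem
surface: ronaleovrzzem

cell ASPECT=ki, RANK=mi, SUR=so, CLASS=em:
underlying: ron-vis-ov-rs-zem
1. f -> v, k -> g, s -> z, t -> d / V _ V: fires at position(s) 6: ronvizovrszem
2. f -> v, k -> g, p -> b, s -> z / _ Z: fires at position(s) 10: ronvizovrzzem
surface: ronvizovrzzem


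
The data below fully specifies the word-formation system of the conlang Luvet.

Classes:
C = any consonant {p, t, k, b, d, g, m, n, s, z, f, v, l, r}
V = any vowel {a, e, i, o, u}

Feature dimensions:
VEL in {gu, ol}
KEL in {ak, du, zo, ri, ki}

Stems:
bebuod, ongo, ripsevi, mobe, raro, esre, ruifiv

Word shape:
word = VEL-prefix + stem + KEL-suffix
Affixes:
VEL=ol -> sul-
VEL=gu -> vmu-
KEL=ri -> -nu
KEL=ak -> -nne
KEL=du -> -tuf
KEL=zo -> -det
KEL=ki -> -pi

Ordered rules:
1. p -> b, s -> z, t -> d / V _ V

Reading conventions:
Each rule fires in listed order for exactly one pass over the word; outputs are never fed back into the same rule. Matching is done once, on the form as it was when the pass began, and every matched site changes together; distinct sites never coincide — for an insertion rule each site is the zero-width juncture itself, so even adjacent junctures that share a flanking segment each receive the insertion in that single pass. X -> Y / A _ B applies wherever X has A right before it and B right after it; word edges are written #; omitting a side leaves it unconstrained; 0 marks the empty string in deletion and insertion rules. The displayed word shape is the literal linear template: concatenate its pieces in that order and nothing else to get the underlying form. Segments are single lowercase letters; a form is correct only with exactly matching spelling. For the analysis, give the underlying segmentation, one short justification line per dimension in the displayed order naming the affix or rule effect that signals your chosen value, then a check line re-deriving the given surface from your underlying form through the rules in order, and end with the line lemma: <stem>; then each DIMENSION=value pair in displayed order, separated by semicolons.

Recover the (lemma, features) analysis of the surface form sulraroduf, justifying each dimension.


underlying: sul-raro-tuf
VEL=ol - signalled by the affix sul-
KEL=du - signalled by the affix -tuf
check: sulrarotuf -> sulraroduf
lemma: raro; VEL=ol; KEL=du


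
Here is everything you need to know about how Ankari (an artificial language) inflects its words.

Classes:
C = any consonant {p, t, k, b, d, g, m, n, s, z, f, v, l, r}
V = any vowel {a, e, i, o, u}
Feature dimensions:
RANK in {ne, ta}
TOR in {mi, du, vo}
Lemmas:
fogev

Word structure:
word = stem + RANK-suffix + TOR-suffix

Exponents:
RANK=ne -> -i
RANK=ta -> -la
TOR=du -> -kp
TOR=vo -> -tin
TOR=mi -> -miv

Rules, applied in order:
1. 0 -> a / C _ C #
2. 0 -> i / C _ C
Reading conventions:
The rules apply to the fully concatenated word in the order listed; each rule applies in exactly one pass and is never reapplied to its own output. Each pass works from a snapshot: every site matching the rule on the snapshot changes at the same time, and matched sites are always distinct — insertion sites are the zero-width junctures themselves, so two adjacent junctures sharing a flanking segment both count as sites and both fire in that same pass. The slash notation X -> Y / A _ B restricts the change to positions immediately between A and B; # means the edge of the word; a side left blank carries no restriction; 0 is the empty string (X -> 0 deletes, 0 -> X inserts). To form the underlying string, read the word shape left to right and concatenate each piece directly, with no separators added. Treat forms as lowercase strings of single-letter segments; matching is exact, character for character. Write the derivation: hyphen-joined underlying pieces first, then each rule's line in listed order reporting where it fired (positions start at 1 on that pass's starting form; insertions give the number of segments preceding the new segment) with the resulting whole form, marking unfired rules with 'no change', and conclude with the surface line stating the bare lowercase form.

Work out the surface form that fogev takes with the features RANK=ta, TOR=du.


underlying: fogev-la-kp
1. 0 -> a / C _ C #: inserts after position(s) 8: fogevlakap
2. 0 -> i / C _ C: inserts after position(s) 5: fogevilakap
surface: fogevilakap


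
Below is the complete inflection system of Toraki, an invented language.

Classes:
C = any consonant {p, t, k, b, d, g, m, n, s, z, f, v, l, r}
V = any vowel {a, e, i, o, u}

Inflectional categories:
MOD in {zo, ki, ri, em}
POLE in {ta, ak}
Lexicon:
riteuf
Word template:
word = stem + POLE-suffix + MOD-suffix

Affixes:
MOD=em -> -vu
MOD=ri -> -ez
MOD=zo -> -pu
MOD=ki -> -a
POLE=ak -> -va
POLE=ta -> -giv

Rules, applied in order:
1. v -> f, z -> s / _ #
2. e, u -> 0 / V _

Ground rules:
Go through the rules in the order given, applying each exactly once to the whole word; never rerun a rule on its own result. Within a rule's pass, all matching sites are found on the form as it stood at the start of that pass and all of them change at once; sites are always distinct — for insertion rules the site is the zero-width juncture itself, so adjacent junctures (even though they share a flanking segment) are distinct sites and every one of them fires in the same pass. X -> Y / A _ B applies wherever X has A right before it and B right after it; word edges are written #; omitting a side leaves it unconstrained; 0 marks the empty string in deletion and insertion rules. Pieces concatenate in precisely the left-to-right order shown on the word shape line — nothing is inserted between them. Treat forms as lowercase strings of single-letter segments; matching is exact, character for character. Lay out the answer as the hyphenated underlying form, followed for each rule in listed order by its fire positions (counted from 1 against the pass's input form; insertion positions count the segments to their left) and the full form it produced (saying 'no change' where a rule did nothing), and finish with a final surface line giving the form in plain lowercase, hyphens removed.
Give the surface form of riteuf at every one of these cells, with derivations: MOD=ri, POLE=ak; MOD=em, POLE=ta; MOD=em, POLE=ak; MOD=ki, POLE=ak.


cell MOD=ri, POLE=ak:
underlying: riteuf-va-ez
1. v -> f, z -> s / _ #: fires at position(s) 10: riteufvaes
2. e, u -> 0 / V _: fires at position(s) 5, 9: ritefvas
surface: ritefvas

cell MOD=em, POLE=ta:
underlying: riteuf-giv-vu
1. v -> f, z -> s / _ #: no change
2. e, u -> 0 / V _: fires at position(s) 5: ritefgivvu
surface: ritefgivvu

cell MOD=em, POLE=ak:
underlying: riteuf-va-vu
1. v -> f, z -> s / _ #: no change
2. e, u -> 0 / V _: fires at position(s) 5: ritefvavu
surface: ritefvavu

cell MOD=ki, POLE=ak:
underlying: riteuf-va-a
1. v -> f, z -> s / _ #: no change
2. e, u -> 0 / V _: fires at position(s) 5: ritefvaa
surface: ritefvaa


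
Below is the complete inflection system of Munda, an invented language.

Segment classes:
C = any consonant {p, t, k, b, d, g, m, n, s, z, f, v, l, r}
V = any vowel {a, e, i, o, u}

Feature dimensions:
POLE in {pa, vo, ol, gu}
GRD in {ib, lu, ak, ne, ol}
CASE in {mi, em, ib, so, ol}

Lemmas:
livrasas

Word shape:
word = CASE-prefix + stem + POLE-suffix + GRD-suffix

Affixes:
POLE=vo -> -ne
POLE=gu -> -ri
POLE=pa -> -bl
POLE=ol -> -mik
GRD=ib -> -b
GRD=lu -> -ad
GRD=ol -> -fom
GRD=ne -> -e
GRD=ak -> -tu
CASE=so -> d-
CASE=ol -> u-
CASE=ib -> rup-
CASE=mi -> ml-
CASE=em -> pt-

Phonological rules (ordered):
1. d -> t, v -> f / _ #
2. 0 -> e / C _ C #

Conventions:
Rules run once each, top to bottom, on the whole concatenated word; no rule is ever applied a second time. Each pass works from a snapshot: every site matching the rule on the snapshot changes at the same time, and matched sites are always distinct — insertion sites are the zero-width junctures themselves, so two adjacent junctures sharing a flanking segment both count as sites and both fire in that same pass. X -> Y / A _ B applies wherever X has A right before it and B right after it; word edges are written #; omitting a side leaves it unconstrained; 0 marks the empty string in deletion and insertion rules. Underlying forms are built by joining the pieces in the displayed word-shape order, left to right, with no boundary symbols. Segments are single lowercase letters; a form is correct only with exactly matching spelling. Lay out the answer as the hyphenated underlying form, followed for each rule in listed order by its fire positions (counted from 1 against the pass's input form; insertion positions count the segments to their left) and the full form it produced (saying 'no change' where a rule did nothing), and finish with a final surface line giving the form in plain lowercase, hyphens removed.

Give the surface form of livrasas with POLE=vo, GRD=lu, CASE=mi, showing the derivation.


underlying: ml-livrasas-ne-ad
1. d -> t, v -> f / _ #: fires at position(s) 14: mllivrasasneat
2. 0 -> e / C _ C #: no change
surface: mllivrasasneat


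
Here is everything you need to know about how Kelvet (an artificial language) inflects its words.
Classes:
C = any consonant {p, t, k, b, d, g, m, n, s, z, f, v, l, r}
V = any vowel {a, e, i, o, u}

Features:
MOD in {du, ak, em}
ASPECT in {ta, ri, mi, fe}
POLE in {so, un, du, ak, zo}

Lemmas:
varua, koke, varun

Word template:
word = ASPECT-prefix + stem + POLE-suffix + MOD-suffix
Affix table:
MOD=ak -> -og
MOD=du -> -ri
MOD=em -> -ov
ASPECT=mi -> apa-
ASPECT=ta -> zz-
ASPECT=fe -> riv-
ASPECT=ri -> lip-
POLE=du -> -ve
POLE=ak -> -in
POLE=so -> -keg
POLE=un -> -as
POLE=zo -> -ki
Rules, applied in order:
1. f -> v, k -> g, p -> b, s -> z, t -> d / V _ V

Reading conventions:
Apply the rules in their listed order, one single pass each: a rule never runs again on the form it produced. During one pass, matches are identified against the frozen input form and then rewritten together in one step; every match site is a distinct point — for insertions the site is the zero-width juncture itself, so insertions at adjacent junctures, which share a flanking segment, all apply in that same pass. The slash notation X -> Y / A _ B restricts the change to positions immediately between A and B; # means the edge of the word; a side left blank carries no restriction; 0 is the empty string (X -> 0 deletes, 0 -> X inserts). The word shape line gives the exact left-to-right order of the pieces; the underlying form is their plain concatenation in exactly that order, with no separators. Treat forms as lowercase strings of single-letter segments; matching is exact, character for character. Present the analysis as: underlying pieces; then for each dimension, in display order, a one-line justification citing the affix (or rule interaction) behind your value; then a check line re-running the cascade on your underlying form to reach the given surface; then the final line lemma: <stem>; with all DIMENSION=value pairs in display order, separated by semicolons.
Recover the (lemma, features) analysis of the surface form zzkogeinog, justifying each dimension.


underlying: zz-koke-in-og
MOD=ak - signalled by the affix -og
ASPECT=ta - signalled by the affix zz-
POLE=ak - signalled by the affix -in
check: zzkokeinog -> zzkogeinog
lemma: koke; MOD=ak; ASPECT=ta; POLE=ak


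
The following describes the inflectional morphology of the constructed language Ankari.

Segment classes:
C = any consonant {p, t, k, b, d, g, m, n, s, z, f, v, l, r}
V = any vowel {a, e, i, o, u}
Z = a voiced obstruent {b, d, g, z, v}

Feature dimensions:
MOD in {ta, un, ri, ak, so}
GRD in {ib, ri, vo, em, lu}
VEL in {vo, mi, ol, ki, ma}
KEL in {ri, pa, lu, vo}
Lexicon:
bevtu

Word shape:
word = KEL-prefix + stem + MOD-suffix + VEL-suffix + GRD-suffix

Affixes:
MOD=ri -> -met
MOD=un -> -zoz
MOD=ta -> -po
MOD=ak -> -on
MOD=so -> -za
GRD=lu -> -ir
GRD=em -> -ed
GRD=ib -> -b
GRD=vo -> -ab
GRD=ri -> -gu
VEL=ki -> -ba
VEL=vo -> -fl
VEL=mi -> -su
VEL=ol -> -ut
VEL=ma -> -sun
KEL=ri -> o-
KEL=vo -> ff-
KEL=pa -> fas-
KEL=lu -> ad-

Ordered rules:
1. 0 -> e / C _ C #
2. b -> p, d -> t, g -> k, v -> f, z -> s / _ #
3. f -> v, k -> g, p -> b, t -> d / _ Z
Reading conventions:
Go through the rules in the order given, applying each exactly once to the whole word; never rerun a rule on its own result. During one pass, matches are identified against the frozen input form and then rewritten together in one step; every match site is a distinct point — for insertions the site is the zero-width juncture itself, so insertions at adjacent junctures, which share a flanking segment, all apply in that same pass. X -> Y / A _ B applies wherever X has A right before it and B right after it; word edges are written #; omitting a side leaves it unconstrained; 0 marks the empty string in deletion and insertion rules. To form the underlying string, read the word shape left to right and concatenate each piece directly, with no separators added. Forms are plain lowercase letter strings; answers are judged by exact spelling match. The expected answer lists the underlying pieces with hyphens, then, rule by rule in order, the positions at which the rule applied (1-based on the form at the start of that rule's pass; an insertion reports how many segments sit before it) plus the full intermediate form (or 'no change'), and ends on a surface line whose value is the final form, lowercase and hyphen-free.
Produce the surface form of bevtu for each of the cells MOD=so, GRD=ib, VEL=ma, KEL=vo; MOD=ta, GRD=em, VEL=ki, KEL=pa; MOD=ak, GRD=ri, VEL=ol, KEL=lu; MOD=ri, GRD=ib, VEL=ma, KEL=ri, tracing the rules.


cell MOD=so, GRD=ib, VEL=ma, KEL=vo:
underlying: ff-bevtu-za-sun-b
1. 0 -> e / C _ C #: inserts after position(s) 12: ffbevtuzasuneb
2. b -> p, d -> t, g -> k, v -> f, z -> s / _ #: fires at position(s) 14: ffbevtuzasunep
3. f -> v, k -> g, p -> b, t -> d / _ Z: fires at position(s) 2: fvbevtuzasunep
surface: fvbevtuzasunep

cell MOD=ta, GRD=em, VEL=ki, KEL=pa:
underlying: fas-bevtu-po-ba-ed
1. 0 -> e / C _ C #: no change
2. b -> p, d -> t, g -> k, v -> f, z -> s / _ #: fires at position(s) 14: fasbevtupobaet
3. f -> v, k -> g, p -> b, t -> d / _ Z: no change
surface: fasbevtupobaet

cell MOD=ak, GRD=ri, VEL=ol, KEL=lu:
underlying: ad-bevtu-on-ut-gu
1. 0 -> e / C _ C #: no change
2. b -> p, d -> t, g -> k, v -> f, z -> s / _ #: no change
3. f -> v, k -> g, p -> b, t -> d / _ Z: fires at position(s) 11: adbevtuonudgu
surface: adbevtuonudgu

cell MOD=ri, GRD=ib, VEL=ma, KEL=ri:
underlying: o-bevtu-met-sun-b
1. 0 -> e / C _ C #: inserts after position(s) 12: obevtumetsuneb
2. b -> p, d -> t, g -> k, v -> f, z -> s / _ #: fires at position(s) 14: obevtumetsunep
3. f -> v, k -> g, p -> b, t -> d / _ Z: no change
surface: obevtumetsunep


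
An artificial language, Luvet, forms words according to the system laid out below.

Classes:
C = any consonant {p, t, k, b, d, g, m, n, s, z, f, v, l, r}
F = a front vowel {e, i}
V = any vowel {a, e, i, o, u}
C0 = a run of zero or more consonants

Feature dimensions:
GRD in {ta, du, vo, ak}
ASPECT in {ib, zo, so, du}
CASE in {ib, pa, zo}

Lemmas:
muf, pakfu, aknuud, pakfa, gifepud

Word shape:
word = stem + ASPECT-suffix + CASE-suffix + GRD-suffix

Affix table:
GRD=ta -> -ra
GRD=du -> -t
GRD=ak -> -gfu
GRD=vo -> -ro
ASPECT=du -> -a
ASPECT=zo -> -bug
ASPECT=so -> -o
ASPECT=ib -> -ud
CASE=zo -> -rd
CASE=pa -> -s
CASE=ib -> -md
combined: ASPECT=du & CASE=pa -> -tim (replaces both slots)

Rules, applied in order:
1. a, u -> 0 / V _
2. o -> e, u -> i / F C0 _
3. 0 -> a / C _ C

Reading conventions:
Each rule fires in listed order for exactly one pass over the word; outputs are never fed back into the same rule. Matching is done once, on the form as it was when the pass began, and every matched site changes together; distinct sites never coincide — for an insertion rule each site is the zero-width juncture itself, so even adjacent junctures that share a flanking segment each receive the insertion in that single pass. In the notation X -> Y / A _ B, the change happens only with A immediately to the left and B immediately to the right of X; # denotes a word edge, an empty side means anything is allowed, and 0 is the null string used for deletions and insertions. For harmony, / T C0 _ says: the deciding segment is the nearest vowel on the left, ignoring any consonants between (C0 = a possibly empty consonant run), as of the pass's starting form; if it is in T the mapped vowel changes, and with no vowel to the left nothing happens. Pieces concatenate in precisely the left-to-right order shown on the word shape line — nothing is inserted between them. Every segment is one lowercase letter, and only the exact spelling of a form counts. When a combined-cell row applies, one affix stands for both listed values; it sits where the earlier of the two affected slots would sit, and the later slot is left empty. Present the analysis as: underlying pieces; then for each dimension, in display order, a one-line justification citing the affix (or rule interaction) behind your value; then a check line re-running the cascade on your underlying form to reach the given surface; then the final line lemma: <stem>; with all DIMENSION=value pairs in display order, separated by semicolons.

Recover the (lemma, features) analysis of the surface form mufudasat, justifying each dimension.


underlying: muf-ud-s-t
GRD=du - signalled by the affix -t
ASPECT=ib - signalled by the affix -ud
CASE=pa - signalled by the affix -s
check: mufudst -> mufudst -> mufudst -> mufudasat
lemma: muf; GRD=du; ASPECT=ib; CASE=pa


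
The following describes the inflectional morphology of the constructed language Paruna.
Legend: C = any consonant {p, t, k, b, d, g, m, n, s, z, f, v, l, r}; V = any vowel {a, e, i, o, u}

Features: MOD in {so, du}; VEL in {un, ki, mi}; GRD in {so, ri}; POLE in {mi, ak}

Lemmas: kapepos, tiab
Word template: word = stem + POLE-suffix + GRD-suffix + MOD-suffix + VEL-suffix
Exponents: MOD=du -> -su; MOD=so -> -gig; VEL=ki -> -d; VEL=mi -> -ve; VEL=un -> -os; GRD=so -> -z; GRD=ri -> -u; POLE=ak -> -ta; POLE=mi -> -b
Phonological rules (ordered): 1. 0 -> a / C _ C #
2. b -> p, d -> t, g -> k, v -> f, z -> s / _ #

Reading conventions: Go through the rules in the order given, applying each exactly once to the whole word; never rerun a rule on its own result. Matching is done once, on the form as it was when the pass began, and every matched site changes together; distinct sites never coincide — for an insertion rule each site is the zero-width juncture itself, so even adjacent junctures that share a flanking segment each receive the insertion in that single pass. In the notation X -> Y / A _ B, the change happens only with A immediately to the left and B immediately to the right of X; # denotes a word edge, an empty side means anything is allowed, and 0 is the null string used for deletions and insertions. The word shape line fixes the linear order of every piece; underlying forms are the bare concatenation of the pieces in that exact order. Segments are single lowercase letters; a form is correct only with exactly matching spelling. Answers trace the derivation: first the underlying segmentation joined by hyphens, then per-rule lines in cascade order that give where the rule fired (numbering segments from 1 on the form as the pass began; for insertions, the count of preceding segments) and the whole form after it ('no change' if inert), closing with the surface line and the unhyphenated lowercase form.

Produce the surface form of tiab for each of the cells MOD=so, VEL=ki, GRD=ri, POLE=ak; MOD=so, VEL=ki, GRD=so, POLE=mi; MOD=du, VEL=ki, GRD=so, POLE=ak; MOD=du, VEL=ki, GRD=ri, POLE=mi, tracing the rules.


cell MOD=so, VEL=ki, GRD=ri, POLE=ak:
underlying: tiab-ta-u-gig-d
1. 0 -> a / C _ C #: inserts after position(s) 10: tiabtaugigad
2. b -> p, d -> t, g -> k, v -> f, z -> s / _ #: fires at position(s) 12: tiabtaugigat
surface: tiabtaugigat

cell MOD=so, VEL=ki, GRD=so, POLE=mi:
underlying: tiab-b-z-gig-d
1. 0 -> a / C _ C #: inserts after position(s) 9: tiabbzgigad
2. b -> p, d -> t, g -> k, v -> f, z -> s / _ #: fires at position(s) 11: tiabbzgigat
surface: tiabbzgigat

cell MOD=du, VEL=ki, GRD=so, POLE=ak:
underlying: tiab-ta-z-su-d
1. 0 -> a / C _ C #: no change
2. b -> p, d -> t, g -> k, v -> f, z -> s / _ #: fires at position(s) 10: tiabtazsut
surface: tiabtazsut

cell MOD=du, VEL=ki, GRD=ri, POLE=mi:
underlying: tiab-b-u-su-d
1. 0 -> a / C _ C #: no change
2. b -> p, d -> t, g -> k, v -> f, z -> s / _ #: fires at position(s) 9: tiabbusut
surface: tiabbusut


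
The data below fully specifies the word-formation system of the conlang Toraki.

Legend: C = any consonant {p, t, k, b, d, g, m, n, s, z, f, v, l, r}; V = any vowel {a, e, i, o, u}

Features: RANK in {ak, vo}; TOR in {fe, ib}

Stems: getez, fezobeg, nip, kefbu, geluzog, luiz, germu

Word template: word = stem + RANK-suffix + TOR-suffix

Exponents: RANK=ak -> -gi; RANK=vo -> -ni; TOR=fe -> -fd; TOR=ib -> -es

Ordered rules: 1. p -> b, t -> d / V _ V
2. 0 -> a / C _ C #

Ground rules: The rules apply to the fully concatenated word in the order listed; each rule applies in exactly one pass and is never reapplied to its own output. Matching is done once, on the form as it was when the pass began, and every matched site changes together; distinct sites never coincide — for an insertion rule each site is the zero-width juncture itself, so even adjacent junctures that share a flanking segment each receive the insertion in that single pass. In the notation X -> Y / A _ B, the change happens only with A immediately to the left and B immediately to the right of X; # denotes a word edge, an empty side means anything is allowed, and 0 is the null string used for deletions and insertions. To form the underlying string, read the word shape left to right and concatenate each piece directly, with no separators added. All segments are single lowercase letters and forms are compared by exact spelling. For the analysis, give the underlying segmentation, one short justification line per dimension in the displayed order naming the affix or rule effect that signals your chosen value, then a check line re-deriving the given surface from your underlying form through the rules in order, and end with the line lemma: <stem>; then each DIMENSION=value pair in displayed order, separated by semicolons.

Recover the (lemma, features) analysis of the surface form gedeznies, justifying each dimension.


underlying: getez-ni-es
RANK=vo - signalled by the affix -ni
TOR=ib - signalled by the affix -es
check: geteznies -> gedeznies -> gedeznies
lemma: getez; RANK=vo; TOR=ib


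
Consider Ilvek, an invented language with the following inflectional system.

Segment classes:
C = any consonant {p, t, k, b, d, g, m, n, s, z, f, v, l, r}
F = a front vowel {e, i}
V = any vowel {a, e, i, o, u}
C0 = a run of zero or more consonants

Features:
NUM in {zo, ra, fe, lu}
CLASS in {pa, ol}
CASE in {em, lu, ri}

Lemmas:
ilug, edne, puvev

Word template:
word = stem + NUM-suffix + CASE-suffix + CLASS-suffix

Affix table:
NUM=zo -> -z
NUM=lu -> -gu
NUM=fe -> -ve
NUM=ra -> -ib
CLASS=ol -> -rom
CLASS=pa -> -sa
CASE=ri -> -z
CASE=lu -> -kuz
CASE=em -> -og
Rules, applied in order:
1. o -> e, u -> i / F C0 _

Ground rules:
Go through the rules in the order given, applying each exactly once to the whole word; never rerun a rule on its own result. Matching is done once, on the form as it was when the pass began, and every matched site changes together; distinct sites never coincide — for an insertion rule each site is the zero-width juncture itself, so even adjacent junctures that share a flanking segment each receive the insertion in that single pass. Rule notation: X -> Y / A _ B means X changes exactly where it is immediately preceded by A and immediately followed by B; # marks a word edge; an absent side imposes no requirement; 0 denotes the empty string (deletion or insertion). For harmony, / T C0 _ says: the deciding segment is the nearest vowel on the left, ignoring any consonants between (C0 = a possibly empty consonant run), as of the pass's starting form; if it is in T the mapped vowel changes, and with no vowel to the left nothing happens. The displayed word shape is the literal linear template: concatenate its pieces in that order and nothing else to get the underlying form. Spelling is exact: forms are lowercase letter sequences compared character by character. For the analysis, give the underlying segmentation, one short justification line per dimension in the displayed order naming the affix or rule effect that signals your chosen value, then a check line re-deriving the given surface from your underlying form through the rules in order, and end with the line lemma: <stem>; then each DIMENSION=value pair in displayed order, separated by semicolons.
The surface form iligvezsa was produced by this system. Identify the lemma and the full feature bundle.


underlying: ilug-ve-z-sa
NUM=fe - signalled by the affix -ve
CLASS=pa - signalled by the affix -sa
CASE=ri - signalled by the affix -z
check: ilugvezsa -> iligvezsa
lemma: ilug; NUM=fe; CLASS=pa; CASE=ri


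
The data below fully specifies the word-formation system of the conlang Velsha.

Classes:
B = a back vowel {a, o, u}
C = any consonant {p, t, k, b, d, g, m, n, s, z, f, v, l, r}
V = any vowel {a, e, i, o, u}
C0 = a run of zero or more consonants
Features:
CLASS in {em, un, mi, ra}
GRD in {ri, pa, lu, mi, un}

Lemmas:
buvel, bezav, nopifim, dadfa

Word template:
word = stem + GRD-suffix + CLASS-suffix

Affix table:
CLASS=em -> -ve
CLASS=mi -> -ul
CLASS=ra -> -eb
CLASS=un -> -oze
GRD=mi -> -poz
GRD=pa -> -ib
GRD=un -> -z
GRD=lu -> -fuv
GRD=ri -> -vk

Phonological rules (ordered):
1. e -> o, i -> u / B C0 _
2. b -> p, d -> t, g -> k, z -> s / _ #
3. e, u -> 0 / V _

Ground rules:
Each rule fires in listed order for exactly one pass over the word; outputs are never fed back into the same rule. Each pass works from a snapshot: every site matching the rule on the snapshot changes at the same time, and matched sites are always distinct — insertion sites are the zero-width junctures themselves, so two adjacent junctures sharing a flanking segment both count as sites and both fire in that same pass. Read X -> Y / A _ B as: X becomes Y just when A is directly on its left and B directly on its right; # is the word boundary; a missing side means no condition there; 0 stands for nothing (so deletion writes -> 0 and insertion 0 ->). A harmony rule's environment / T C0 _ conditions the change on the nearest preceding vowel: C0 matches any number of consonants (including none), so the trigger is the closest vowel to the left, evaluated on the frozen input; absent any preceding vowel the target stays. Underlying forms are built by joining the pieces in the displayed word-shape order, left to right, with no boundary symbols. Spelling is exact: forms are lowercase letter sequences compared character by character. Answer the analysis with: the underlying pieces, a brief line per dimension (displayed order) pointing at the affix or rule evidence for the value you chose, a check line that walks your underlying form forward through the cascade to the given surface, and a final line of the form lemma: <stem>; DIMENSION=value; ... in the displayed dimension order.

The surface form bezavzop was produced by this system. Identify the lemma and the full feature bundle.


underlying: bezav-z-eb
CLASS=ra - signalled by the affix -eb
GRD=un - signalled by the affix -z
check: bezavzeb -> bezavzob -> bezavzop -> bezavzop
lemma: bezav; CLASS=ra; GRD=un


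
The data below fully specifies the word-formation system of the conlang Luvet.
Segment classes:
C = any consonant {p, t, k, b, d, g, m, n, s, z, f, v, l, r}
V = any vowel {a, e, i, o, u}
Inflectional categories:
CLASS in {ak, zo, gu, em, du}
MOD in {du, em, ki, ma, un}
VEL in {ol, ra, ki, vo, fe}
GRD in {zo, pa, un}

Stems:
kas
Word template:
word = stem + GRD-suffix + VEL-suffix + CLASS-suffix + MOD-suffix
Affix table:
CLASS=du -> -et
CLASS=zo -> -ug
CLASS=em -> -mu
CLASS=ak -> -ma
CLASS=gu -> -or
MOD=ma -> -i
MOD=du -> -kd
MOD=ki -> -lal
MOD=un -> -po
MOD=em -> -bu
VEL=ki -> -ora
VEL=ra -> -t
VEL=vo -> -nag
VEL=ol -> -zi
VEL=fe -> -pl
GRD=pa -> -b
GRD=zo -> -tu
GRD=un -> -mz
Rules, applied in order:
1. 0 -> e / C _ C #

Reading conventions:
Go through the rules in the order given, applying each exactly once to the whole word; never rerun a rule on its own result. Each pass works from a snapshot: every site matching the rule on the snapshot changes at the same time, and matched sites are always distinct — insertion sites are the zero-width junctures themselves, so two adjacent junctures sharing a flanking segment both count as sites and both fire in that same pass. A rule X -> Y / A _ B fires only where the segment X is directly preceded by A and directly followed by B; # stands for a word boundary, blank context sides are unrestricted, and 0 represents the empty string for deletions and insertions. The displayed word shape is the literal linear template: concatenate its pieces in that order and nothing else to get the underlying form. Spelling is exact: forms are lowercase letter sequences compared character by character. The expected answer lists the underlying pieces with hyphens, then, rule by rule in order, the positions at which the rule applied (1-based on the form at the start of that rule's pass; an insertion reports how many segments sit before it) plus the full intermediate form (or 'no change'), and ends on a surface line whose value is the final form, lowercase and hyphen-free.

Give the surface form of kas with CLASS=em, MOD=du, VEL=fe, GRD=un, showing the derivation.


underlying: kas-mz-pl-mu-kd
1. 0 -> e / C _ C #: inserts after position(s) 10: kasmzplmuked
surface: kasmzplmuked


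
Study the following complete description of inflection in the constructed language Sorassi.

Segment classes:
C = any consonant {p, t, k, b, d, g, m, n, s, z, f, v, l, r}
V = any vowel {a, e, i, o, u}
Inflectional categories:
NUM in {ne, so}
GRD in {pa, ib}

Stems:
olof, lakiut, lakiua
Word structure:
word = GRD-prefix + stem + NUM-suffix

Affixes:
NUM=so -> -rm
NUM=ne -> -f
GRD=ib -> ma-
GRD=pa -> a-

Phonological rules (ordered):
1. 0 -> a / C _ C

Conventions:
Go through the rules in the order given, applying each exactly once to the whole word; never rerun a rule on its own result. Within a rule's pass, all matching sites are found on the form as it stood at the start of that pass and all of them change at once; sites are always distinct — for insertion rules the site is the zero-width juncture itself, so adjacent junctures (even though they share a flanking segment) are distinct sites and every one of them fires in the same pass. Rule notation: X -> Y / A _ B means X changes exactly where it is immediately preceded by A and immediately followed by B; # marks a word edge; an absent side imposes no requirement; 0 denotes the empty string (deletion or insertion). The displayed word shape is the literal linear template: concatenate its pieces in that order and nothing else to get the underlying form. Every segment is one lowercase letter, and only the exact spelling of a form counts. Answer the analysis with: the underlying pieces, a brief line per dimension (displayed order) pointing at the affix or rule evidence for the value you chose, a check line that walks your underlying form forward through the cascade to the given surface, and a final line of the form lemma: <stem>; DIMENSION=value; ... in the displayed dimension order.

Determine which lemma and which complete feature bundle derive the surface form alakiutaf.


underlying: a-lakiut-f
NUM=ne - signalled by the affix -f
GRD=pa - signalled by the affix a-
check: alakiutf -> alakiutaf
lemma: lakiut; NUM=ne; GRD=pa
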